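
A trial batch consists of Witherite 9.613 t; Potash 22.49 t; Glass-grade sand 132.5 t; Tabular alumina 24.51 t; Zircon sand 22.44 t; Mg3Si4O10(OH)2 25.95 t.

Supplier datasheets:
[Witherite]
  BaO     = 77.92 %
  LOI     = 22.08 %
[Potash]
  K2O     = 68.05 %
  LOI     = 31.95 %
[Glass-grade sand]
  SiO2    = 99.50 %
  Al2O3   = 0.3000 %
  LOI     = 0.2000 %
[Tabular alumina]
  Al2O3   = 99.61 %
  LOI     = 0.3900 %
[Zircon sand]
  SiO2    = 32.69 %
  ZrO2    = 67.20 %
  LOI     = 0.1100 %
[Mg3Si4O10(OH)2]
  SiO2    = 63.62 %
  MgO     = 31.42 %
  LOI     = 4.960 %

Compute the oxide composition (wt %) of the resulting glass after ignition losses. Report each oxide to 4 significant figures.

Glass mass = 226.5 t (batch 237.5 − LOI 10.98).
Composition: BaO 3.307%, SiO2 68.73%, ZrO2 6.657%, MgO 3.599%, Al2O3 10.95%, K2O 6.756%

Intermediates appear rounded off to 4 significant digits at each printed step. Every computation runs at exact precision all the way through. Exactly one rounding lands on every reported figure; derived quantities, which include net glass mass, the yield, LOI, six oxide percentages, totals, are rebuilt in full float precision, as written in the problem or the answer, from the batch weights for 226.5 t of glass.
What the batch supplies per oxide:
  BaO: 9.613·0.7792 = 7.490 t
  SiO2: 132.5·0.9950 + 22.44·0.3269 + 25.95·0.6362 = 155.7 t
  ZrO2: 22.44·0.6720 = 15.08 t
  MgO: 25.95·0.3142 = 8.153 t
  Al2O3: 132.5·0.003000 + 24.51·0.9961 = 24.81 t
  K2O: 22.49·0.6805 = 15.30 t
LOI: 9.613·0.2208 + 22.49·0.3195 + 132.5·0.002000 + 24.51·0.003900 + 22.44·0.001100 + 25.95·0.04960 = 10.98 t
Resulting glass, batch − LOI: 237.5 − 10.98 = 226.5 t (equal to the oxide-mass sum)
percent by weight: oxide/glass ×100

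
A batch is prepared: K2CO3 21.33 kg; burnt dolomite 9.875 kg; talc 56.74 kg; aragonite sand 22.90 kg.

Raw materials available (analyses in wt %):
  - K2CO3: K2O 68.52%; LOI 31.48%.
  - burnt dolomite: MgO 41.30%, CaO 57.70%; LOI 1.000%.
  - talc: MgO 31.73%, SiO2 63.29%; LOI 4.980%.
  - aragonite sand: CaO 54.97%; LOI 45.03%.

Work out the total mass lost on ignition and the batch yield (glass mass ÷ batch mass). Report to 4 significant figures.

LOI loss = 19.95 kg; glass = 90.89 kg; yield = 82.00%

Values along the way are displayed rounded off to 4 significant figures in the working — all arithmetic carries full precision at each step; each reported number takes a single rounding — all derived quantities, including the yield, the four compositions, net glass mass, LOI, the totals, are recomputed starting from the weights at 90.89 kg of glass in exact precision precisely as stated by the problem or the answer.
Material-by-material LOI:
  K2CO3: 21.33 × 0.3148 = 6.715 kg
  burnt dolomite: 9.875 × 0.01000 = 0.09875 kg
  talc: 56.74 × 0.04980 = 2.826 kg
  aragonite sand: 22.90 × 0.4503 = 10.31 kg
Total LOI = 19.95 kg
Glass = batch − LOI = 110.8 − 19.95 = 90.89 kg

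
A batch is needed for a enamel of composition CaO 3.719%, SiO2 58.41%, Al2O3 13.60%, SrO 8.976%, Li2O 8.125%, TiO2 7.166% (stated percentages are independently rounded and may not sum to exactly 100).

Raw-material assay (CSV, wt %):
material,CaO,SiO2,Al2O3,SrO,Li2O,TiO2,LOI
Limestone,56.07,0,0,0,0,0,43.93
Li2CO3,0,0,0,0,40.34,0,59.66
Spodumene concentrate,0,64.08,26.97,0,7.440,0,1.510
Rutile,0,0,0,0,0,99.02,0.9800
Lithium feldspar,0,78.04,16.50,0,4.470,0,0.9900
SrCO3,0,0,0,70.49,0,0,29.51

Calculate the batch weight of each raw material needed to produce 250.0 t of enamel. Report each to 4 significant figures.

Each numeric step carries exact precision all the way through. Values along the way are displayed, rounded to 4 significant digits, at each printed step. Each reported number receives exactly one rounding. The derived quantities (net glass mass, totals, ignition loss, six oxide percentages, the yield) are re-derived from the weighed amounts per 250.0 t of glass at full float precision as written in the problem or the answer.
Oxide-by-oxide targets in 250.0 t enamel:
  CaO: 3.719% × 250.0 = 9.298 t
  SiO2: 58.41% × 250.0 = 146.0 t
  Al2O3: 13.60% × 250.0 = 34.00 t
  SrO: 8.976% × 250.0 = 22.44 t
  Li2O: 8.125% × 250.0 = 20.31 t
  TiO2: 7.166% × 250.0 = 17.92 t
Per-oxide balance check working from each reported weight, under the basis named above (summed amounts equal target values within answer rounding):
  CaO: 16.58·0.5607 = 9.296 t (target 9.298 t)
  SiO2: 23.29·0.6408 + 168.0·0.7804 = 146.0 t (target 146.0 t)
  Al2O3: 23.29·0.2697 + 168.0·0.1650 = 34.00 t (target 34.00 t)
  SrO: 31.83·0.7049 = 22.44 t (target 22.44 t)
  Li2O: 27.44·0.4034 + 23.29·0.07440 + 168.0·0.04470 = 20.31 t (target 20.31 t)
  TiO2: 18.09·0.9902 = 17.91 t (target 17.92 t)
Consistency of the glass mass: total charge less LOI = 250.0 t (per-oxide target masses sum to 250.0 t; basis as stated: 250.0 t — deltas are rounding alone).
Total batch = Σ batch = 285.2 t; Σ batch·LOI gives LOI loss = 35.24 t; yield, glass over the total, = 87.65%.

Batch per 250.0 t enamel:
  Limestone: 16.58 t
  Li2CO3: 27.44 t
  Spodumene concentrate: 23.29 t
  Rutile: 18.09 t
  Lithium feldspar: 168.0 t
  SrCO3: 31.83 t
Total batch = 285.2 t; LOI loss = 35.24 t; yield = 87.65%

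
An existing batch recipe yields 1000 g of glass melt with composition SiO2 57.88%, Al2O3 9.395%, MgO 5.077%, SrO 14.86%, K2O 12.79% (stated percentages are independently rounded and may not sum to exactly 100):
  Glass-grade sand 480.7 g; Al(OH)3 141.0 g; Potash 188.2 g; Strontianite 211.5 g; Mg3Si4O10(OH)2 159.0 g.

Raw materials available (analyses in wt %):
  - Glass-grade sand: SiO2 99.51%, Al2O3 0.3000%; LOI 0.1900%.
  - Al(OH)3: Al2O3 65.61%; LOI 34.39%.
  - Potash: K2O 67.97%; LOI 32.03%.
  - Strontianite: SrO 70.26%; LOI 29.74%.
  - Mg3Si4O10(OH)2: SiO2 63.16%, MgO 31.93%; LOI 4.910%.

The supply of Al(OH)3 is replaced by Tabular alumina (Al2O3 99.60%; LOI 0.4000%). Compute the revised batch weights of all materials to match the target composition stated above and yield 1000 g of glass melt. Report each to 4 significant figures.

The working math keeps full float precision in every operation; mid-chain values are printed with 4-significant-figure rounding between the steps; each reported number is rounded just once — the derived quantities (yield, ignition loss, totals, the five compositions, glass mass) are carried from the weighed amounts on 1000 g of glass in full float precision exactly as printed in the problem or the answer.
Target masses of each oxide per 1000 g glass melt:
  SiO2: 57.88% × 1000 = 578.8 g
  Al2O3: 9.395% × 1000 = 93.95 g
  MgO: 5.077% × 1000 = 50.77 g
  SrO: 14.86% × 1000 = 148.6 g
  K2O: 12.79% × 1000 = 127.9 g
Checking each oxide sum using the reported weights, under the basis named above (each sum matches its target mass exact up to rounding of places):
  SiO2: 480.7·0.9951 + 159.0·0.6316 = 578.8 g (target 578.8 g)
  Al2O3: 480.7·0.003000 + 92.88·0.9960 = 93.95 g (target 93.95 g)
  MgO: 159.0·0.3193 = 50.77 g (target 50.77 g)
  SrO: 211.5·0.7026 = 148.6 g (target 148.6 g)
  K2O: 188.2·0.6797 = 127.9 g (target 127.9 g)
Glass-mass closure: total batch − LOI = 1000 g (per-oxide target masses sum to 1000 g; basis as stated: 1000 g — deltas are rounding alone).
Whole-batch sum: Σ batch = 1132 g; loss to ignition Σ batch·LOI = 132.3 g; yield = glass ÷ total batch = 88.32%.

Revised batch per 1000 g glass melt:
  Glass-grade sand: 480.7 g
  Tabular alumina: 92.88 g
  Potash: 188.2 g
  Strontianite: 211.5 g
  Mg3Si4O10(OH)2: 159.0 g
Total batch = 1132 g; LOI loss = 132.3 g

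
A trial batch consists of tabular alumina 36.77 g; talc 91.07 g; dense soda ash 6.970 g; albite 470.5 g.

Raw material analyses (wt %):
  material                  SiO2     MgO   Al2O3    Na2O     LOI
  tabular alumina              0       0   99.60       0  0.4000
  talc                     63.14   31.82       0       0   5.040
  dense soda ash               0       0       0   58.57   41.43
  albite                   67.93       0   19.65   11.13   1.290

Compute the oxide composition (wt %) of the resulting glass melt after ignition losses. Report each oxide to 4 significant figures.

Each numeric step maintains exact precision end to end. In-progress results are shown rounded off to 4 significant figures between the steps; each reported figure is rounded only once; all derived quantities (the totals, yield, four oxide percentages, ignition loss, net glass mass) are rebuilt at exact precision using the weight values per 591.6 g of glass, as quoted within the problem or answer text.
What the batch supplies per oxide:
  SiO2: 91.07·0.6314 + 470.5·0.6793 = 377.1 g
  MgO: 91.07·0.3182 = 28.98 g
  Al2O3: 36.77·0.9960 + 470.5·0.1965 = 129.1 g
  Na2O: 6.970·0.5857 + 470.5·0.1113 = 56.45 g
LOI: 36.77·0.004000 + 91.07·0.05040 + 6.970·0.4143 + 470.5·0.01290 = 13.69 g
The glass mass, total less LOI, = 605.3 − 13.69 = 591.6 g (consistent with Σ oxide mass)
each wt % is 100 × oxide ÷ glass

Glass mass = 591.6 g (batch 605.3 − LOI 13.69).
Composition: SiO2 63.74%, MgO 4.898%, Al2O3 21.82%, Na2O 9.541%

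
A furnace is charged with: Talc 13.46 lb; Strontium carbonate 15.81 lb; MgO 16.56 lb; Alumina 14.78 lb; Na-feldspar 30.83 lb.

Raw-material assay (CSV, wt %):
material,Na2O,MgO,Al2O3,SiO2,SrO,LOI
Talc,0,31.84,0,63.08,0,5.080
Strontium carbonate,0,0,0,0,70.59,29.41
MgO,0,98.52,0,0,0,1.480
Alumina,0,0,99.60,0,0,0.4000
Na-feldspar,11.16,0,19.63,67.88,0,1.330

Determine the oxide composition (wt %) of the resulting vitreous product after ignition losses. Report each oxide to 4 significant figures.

Mid-chain values are shown, rounded to 4 significant figures, between the steps — all internal work keeps exact precision from first step to last; every reported result takes exactly one rounding; all derived quantities (yield, the totals, ignition loss, net glass mass, the five compositions) are re-derived at full float precision from the batch weights at 85.39 lb of glass as set out in either problem or answer.
Mass of each oxide from the mix:
  Na2O: 30.83·0.1116 = 3.441 lb
  MgO: 13.46·0.3184 + 16.56·0.9852 = 20.60 lb
  Al2O3: 14.78·0.9960 + 30.83·0.1963 = 20.77 lb
  SiO2: 13.46·0.6308 + 30.83·0.6788 = 29.42 lb
  SrO: 15.81·0.7059 = 11.16 lb
LOI: 13.46·0.05080 + 15.81·0.2941 + 16.56·0.01480 + 14.78·0.004000 + 30.83·0.01330 = 6.048 lb
The glass mass, total less LOI, = 91.44 − 6.048 = 85.39 lb (equal to the oxide-mass sum)
each wt % is 100 × oxide ÷ glass

Glass mass = 85.39 lb (batch 91.44 − LOI 6.048).
Composition: Na2O 4.029%, MgO 24.12%, Al2O3 24.33%, SiO2 34.45%, SrO 13.07%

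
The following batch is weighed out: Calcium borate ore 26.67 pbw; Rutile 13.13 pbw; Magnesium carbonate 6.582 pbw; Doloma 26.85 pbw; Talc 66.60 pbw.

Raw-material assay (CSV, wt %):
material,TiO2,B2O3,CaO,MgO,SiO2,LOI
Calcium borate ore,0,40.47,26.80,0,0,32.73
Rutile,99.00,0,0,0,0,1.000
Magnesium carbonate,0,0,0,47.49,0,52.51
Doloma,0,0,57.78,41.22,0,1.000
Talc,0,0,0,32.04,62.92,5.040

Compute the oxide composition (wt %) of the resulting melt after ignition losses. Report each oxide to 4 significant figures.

All arithmetic holds exact precision throughout. Intermediates appear with 4-significant-digit rounding between the steps; each reported value is rounded only once — all derived quantities, including five oxide percentages, totals, the yield, net glass mass, ignition loss, are recomputed from the weighed amounts at 123.9 pbw of glass at full float precision precisely as stated by either problem or answer.
Mass of each oxide from the mix:
  TiO2: 13.13·0.9900 = 13.00 pbw
  B2O3: 26.67·0.4047 = 10.79 pbw
  CaO: 26.67·0.2680 + 26.85·0.5778 = 22.66 pbw
  MgO: 6.582·0.4749 + 26.85·0.4122 + 66.60·0.3204 = 35.53 pbw
  SiO2: 66.60·0.6292 = 41.90 pbw
LOI: 26.67·0.3273 + 13.13·0.01000 + 6.582·0.5251 + 26.85·0.01000 + 66.60·0.05040 = 15.94 pbw
batch − LOI leaves glass = 139.8 − 15.94 = 123.9 pbw (the oxide masses sum to this)
percent share: oxide ÷ glass, ×100

Glass mass = 123.9 pbw (batch 139.8 − LOI 15.94).
Composition: TiO2 10.49%, B2O3 8.712%, CaO 18.29%, MgO 28.68%, SiO2 33.82%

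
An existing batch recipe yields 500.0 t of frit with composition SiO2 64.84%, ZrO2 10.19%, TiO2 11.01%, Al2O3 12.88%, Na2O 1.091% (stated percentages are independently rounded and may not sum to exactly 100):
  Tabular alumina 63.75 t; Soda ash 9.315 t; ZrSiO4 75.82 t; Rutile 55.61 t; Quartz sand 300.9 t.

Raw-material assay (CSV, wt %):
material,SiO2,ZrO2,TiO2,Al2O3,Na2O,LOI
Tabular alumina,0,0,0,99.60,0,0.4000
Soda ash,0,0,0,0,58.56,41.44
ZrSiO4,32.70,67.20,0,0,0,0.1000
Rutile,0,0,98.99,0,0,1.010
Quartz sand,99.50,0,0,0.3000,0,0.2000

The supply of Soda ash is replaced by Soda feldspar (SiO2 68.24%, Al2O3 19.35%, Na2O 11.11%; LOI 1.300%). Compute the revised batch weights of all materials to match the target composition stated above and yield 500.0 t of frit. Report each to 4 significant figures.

Each numeric step carries full float precision end to end; values along the way appear (rounded to 4 significant figures) as written. Each reported number is rounded exactly once. Derived quantities (ignition loss, totals, glass mass, the yield, five oxide percentages) are carried from the batch weights for 500.0 t of glass at full precision, as set out in problem or answer.
Target oxide masses per 500.0 t frit:
  SiO2: 64.84% × 500.0 = 324.2 t
  ZrO2: 10.19% × 500.0 = 50.95 t
  TiO2: 11.01% × 500.0 = 55.05 t
  Al2O3: 12.88% × 500.0 = 64.40 t
  Na2O: 1.091% × 500.0 = 5.455 t
Mass-balance tally per oxide working from each reported weight, against the basis in use (delivered sums recover each target modulo rounding of the values):
  SiO2: 49.10·0.6824 + 75.82·0.3270 + 267.2·0.9950 = 324.2 t (target 324.2 t)
  ZrO2: 75.82·0.6720 = 50.95 t (target 50.95 t)
  TiO2: 55.61·0.9899 = 55.05 t (target 55.05 t)
  Al2O3: 54.31·0.9960 + 49.10·0.1935 + 267.2·0.003000 = 64.40 t (target 64.40 t)
  Na2O: 49.10·0.1111 = 5.455 t (target 5.455 t)
Glass-mass closure: batch total minus LOI = 500.0 t (targets for the oxides total 500.1 t; basis as stated: 500.0 t — differing by rounding only).
Batch grand total — Σ batch = 502.0 t; LOI removed, Σ of batch·LOI: 2.027 t; the yield ratio, glass ÷ batch: 99.60%.

Revised batch per 500.0 t frit:
  Tabular alumina: 54.31 t
  Soda feldspar: 49.10 t
  ZrSiO4: 75.82 t
  Rutile: 55.61 t
  Quartz sand: 267.2 t
Total batch = 502.0 t; LOI loss = 2.027 t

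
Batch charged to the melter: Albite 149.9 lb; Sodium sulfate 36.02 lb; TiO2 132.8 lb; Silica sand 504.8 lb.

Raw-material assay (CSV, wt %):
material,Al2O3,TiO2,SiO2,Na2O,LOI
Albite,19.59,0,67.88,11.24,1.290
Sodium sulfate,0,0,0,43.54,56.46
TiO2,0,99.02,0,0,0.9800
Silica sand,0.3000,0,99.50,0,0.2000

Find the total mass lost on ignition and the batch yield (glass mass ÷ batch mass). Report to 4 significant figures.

Mid-chain values are shown (rounded to four significant digits) in the printout — every computation keeps full precision through every step; each reported number is rounded exactly once. All derived quantities, including net glass mass, ignition loss, the totals, the four compositions, yield, are recomputed starting from the weights on 798.9 lb of glass in exact precision, exactly as shown in the problem or the answer.
LOI of each material in turn:
  Albite: 149.9 × 0.01290 = 1.934 lb
  Sodium sulfate: 36.02 × 0.5646 = 20.34 lb
  TiO2: 132.8 × 0.009800 = 1.301 lb
  Silica sand: 504.8 × 0.002000 = 1.010 lb
Total LOI = 24.58 lb
Glass = batch − LOI = 823.5 − 24.58 = 798.9 lb

LOI loss = 24.58 lb; glass = 798.9 lb; yield = 97.02%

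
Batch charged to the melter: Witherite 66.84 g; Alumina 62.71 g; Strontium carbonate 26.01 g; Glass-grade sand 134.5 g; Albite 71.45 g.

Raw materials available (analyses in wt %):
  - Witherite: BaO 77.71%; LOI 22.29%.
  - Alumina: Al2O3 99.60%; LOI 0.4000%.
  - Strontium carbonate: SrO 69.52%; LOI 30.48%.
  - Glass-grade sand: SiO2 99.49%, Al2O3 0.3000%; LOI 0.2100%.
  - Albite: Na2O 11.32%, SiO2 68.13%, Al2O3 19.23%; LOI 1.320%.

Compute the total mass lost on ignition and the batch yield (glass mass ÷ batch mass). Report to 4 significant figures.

Every computation runs at exact precision in every operation; intermediates appear rounded to four significant digits on the page; each reported figure carries a single rounding. Derived quantities (totals, net glass mass, the yield, LOI, five oxide percentages) are re-derived at full precision using the weight values at 337.2 g of glass, as set out in problem or answer.
Material-by-material LOI:
  Witherite: 66.84 × 0.2229 = 14.90 g
  Alumina: 62.71 × 0.004000 = 0.2508 g
  Strontium carbonate: 26.01 × 0.3048 = 7.928 g
  Glass-grade sand: 134.5 × 0.002100 = 0.2824 g
  Albite: 71.45 × 0.01320 = 0.9431 g
Total LOI = 24.30 g
Glass = batch − LOI = 361.5 − 24.30 = 337.2 g

LOI loss = 24.30 g; glass = 337.2 g; yield = 93.28%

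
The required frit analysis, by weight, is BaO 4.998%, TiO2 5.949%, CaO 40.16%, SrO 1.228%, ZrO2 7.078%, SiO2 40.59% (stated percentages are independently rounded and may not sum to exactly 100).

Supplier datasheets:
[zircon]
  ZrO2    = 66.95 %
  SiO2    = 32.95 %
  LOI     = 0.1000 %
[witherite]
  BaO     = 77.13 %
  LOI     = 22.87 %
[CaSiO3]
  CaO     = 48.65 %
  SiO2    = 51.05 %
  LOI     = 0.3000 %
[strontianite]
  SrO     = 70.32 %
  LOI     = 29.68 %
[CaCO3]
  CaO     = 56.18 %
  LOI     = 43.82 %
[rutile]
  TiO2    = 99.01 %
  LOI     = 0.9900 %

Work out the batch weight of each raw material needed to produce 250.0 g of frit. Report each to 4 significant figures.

Batch per 250.0 g frit:
  zircon: 26.43 g
  witherite: 16.20 g
  CaSiO3: 181.7 g
  strontianite: 4.366 g
  CaCO3: 21.35 g
  rutile: 15.02 g
Total batch = 265.1 g; LOI loss = 15.08 g; yield = 94.31%

Every computation maintains full float precision at each step; working values appear (rounded to 4 significant digits) in the printout. A single rounding finalizes every reported result; the derived quantities are computed at exact precision (yield, the six compositions, glass mass, the totals, LOI) from the weighed amounts at 250.0 g of glass, as written in the question or the answer.
The oxide mass targets at 250.0 g frit:
  BaO: 4.998% × 250.0 = 12.50 g
  TiO2: 5.949% × 250.0 = 14.87 g
  CaO: 40.16% × 250.0 = 100.4 g
  SrO: 1.228% × 250.0 = 3.070 g
  ZrO2: 7.078% × 250.0 = 17.70 g
  SiO2: 40.59% × 250.0 = 101.5 g
Sums-versus-targets review per the reported batch figures, relative to the basis at hand (sum by sum, the targets are met net of answer rounding effects):
  BaO: 16.20·0.7713 = 12.50 g (target 12.50 g)
  TiO2: 15.02·0.9901 = 14.87 g (target 14.87 g)
  CaO: 181.7·0.4865 + 21.35·0.5618 = 100.4 g (target 100.4 g)
  SrO: 4.366·0.7032 = 3.070 g (target 3.070 g)
  ZrO2: 26.43·0.6695 = 17.69 g (target 17.70 g)
  SiO2: 26.43·0.3295 + 181.7·0.5105 = 101.5 g (target 101.5 g)
Glass mass check: batch total minus LOI = 250.0 g (the Σ of target masses is 250.0 g; versus the stated basis of 250.0 g — gaps are rounding artifacts).
Summing the batch: Σ batch = 265.1 g; loss to ignition Σ batch·LOI = 15.08 g; the yield ratio, glass ÷ batch: 94.31%.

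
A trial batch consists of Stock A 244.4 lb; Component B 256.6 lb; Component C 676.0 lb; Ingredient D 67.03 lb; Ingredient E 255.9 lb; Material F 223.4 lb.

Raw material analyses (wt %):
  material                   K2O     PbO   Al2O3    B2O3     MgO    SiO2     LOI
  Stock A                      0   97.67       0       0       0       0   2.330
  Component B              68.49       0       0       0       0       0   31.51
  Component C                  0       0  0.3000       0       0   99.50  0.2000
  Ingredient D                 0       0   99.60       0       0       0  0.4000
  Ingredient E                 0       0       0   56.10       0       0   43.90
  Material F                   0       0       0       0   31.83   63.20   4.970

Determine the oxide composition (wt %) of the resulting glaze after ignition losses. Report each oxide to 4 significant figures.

Glass mass = 1512 lb (batch 1723 − LOI 211.6).
Composition: K2O 11.63%, PbO 15.79%, Al2O3 4.550%, B2O3 9.496%, MgO 4.704%, SiO2 53.83%

Values along the way are displayed rounded to four significant figures. The whole derivation maintains exact precision through every step. Exactly one rounding lands on every reported result — all derived quantities (six oxide percentages, the yield, LOI, glass mass, the totals) are computed in full float precision from the weighed amounts per 1512 lb of glass as given in problem or answer.
Per-oxide mass from batch:
  K2O: 256.6·0.6849 = 175.7 lb
  PbO: 244.4·0.9767 = 238.7 lb
  Al2O3: 676.0·0.003000 + 67.03·0.9960 = 68.79 lb
  B2O3: 255.9·0.5610 = 143.6 lb
  MgO: 223.4·0.3183 = 71.11 lb
  SiO2: 676.0·0.9950 + 223.4·0.6320 = 813.8 lb
LOI: 244.4·0.02330 + 256.6·0.3151 + 676.0·0.002000 + 67.03·0.004000 + 255.9·0.4390 + 223.4·0.04970 = 211.6 lb
batch − LOI leaves glass = 1723 − 211.6 = 1512 lb (= the summed oxide contributions)
percent by weight: oxide/glass ×100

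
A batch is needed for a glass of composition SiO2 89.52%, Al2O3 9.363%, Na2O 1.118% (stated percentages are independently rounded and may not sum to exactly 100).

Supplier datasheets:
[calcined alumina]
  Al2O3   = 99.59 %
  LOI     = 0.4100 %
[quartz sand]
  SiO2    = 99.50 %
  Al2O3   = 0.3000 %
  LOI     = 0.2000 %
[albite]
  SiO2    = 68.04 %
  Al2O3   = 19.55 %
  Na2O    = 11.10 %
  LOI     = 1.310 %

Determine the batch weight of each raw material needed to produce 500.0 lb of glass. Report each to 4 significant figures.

Rounding to four significant figures extends to every intermediate as displayed — the whole derivation carries full precision all the way through — every reported figure carries a single rounding — the derived quantities (the totals, three oxide percentages, the yield, ignition loss, net glass mass) are recomputed using the weight values on 500.0 lb of glass in full float precision, as they appear in either problem or answer.
Oxide mass targets, per 500.0 lb glass:
  SiO2: 89.52% × 500.0 = 447.6 lb
  Al2O3: 9.363% × 500.0 = 46.82 lb
  Na2O: 1.118% × 500.0 = 5.590 lb
Per-oxide balance check working from each reported weight, against the basis in use (oxide sums agree with the targets up to rounding of the answer):
  SiO2: 415.4·0.9950 + 50.36·0.6804 = 447.6 lb (target 447.6 lb)
  Al2O3: 35.87·0.9959 + 415.4·0.003000 + 50.36·0.1955 = 46.81 lb (target 46.82 lb)
  Na2O: 50.36·0.1110 = 5.590 lb (target 5.590 lb)
Glass-mass sanity pass: batch Σ − ignition loss = 500.0 lb (the Σ of target masses is 500.0 lb; with the basis standing at 500.0 lb — gaps are rounding artifacts).
Summing the batch: Σ batch = 501.6 lb; loss to ignition Σ batch·LOI = 1.638 lb; the yield ratio, glass ÷ batch: 99.67%.

Batch per 500.0 lb glass:
  calcined alumina: 35.87 lb
  quartz sand: 415.4 lb
  albite: 50.36 lb
Total batch = 501.6 lb; LOI loss = 1.638 lb; yield = 99.67%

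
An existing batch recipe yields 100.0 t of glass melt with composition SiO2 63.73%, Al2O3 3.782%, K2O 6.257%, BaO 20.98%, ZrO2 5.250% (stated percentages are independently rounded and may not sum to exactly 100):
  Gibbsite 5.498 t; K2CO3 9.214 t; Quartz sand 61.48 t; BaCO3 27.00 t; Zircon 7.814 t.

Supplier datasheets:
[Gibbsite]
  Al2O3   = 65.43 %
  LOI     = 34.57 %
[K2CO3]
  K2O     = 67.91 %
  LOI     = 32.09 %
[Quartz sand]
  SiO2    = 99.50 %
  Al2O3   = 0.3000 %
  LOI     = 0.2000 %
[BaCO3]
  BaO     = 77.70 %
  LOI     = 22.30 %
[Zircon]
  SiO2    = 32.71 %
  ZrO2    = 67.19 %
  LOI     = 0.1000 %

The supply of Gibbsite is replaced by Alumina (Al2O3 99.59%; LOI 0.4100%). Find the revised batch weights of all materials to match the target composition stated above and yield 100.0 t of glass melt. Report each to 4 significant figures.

Revised batch per 100.0 t glass melt:
  Alumina: 3.612 t
  K2CO3: 9.214 t
  Quartz sand: 61.48 t
  BaCO3: 27.00 t
  Zircon: 7.814 t
Total batch = 109.1 t; LOI loss = 9.123 t

Working values are printed rounded to 4 significant figures as written; full precision is kept in every operation; a single rounding finalizes every reported number — derived quantities (the five compositions, totals, ignition loss, net glass mass, yield) are carried from the batch weights per 100.0 t of glass at full precision as set out in the problem or the answer.
Oxide-by-oxide targets in 100.0 t glass melt:
  SiO2: 63.73% × 100.0 = 63.73 t
  Al2O3: 3.782% × 100.0 = 3.782 t
  K2O: 6.257% × 100.0 = 6.257 t
  BaO: 20.98% × 100.0 = 20.98 t
  ZrO2: 5.250% × 100.0 = 5.250 t
Checking each oxide sum with the batch weights as given, against the basis in use (summed amounts equal target values exact up to rounding of places):
  SiO2: 61.48·0.9950 + 7.814·0.3271 = 63.73 t (target 63.73 t)
  Al2O3: 3.612·0.9959 + 61.48·0.003000 = 3.782 t (target 3.782 t)
  K2O: 9.214·0.6791 = 6.257 t (target 6.257 t)
  BaO: 27.00·0.7770 = 20.98 t (target 20.98 t)
  ZrO2: 7.814·0.6719 = 5.250 t (target 5.250 t)
Glass mass check: Σ batch − LOI loss = 100.0 t (targets for the oxides total 100.0 t; stated basis 100.0 t — gaps are rounding artifacts).
Adding the batch up: Σ batch = 109.1 t; loss to ignition Σ batch·LOI = 9.123 t; the yield ratio, glass ÷ batch: 91.64%.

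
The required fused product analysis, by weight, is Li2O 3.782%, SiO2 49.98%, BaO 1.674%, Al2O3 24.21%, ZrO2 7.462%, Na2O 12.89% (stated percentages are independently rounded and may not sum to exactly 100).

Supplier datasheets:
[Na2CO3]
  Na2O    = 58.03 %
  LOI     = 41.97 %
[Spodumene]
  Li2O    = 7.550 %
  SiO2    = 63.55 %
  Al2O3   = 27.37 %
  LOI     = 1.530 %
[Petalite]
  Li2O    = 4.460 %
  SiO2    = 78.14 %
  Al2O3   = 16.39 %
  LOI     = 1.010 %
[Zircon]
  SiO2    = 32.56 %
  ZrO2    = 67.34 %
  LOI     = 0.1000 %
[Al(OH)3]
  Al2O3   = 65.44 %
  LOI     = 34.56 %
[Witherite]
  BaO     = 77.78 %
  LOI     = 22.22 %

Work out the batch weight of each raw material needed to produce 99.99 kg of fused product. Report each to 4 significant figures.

Every computation runs at full precision all the way through; values along the way are shown rounded to four significant digits on the page; exactly one rounding goes into every reported figure; all derived quantities, including yield, the totals, the six compositions, glass mass, LOI, are re-derived from the batch weights per 99.99 kg of glass at exact precision, exactly as printed in question or answer.
Target oxide masses per 99.99 kg fused product:
  Li2O: 3.782% × 99.99 = 3.782 kg
  SiO2: 49.98% × 99.99 = 49.98 kg
  BaO: 1.674% × 99.99 = 1.674 kg
  Al2O3: 24.21% × 99.99 = 24.21 kg
  ZrO2: 7.462% × 99.99 = 7.461 kg
  Na2O: 12.89% × 99.99 = 12.89 kg
Checking each oxide sum using the reported weights, versus the basis set out (oxide sums agree with the targets inside rounding margins):
  Li2O: 28.94·0.07550 + 35.81·0.04460 = 3.782 kg (target 3.782 kg)
  SiO2: 28.94·0.6355 + 35.81·0.7814 + 11.08·0.3256 = 49.98 kg (target 49.98 kg)
  BaO: 2.152·0.7778 = 1.674 kg (target 1.674 kg)
  Al2O3: 28.94·0.2737 + 35.81·0.1639 + 15.92·0.6544 = 24.21 kg (target 24.21 kg)
  ZrO2: 11.08·0.6734 = 7.461 kg (target 7.461 kg)
  Na2O: 22.21·0.5803 = 12.89 kg (target 12.89 kg)
Auditing the glass mass value: total charge less LOI = 99.99 kg (targets for the oxides total 99.99 kg; with the basis standing at 99.99 kg — any gap is answer rounding).
Total batch = Σ batch = 116.1 kg; loss to ignition Σ batch·LOI = 16.12 kg; yield = glass ÷ total batch = 86.12%.

Batch per 99.99 kg fused product:
  Na2CO3: 22.21 kg
  Spodumene: 28.94 kg
  Petalite: 35.81 kg
  Zircon: 11.08 kg
  Al(OH)3: 15.92 kg
  Witherite: 2.152 kg
Total batch = 116.1 kg; LOI loss = 16.12 kg; yield = 86.12%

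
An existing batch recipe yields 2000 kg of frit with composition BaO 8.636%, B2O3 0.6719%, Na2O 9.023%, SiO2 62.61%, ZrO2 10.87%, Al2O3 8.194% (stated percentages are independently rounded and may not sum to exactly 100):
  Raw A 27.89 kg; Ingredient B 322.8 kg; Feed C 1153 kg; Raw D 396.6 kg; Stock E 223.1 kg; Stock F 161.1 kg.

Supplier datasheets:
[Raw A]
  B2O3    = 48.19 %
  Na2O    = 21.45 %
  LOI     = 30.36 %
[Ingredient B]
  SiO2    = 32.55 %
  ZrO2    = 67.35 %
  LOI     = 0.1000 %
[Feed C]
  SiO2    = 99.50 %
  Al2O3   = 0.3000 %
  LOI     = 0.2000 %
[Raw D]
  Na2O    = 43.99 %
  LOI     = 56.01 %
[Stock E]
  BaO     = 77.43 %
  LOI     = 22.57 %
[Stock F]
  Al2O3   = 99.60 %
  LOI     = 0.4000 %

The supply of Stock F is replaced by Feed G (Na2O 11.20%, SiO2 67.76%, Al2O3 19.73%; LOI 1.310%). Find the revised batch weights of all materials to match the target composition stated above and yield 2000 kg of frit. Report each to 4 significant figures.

Revised batch per 2000 kg frit:
  Raw A: 27.89 kg
  Ingredient B: 322.8 kg
  Feed C: 593.4 kg
  Raw D: 187.5 kg
  Stock E: 223.1 kg
  Feed G: 821.6 kg
Total batch = 2176 kg; LOI loss = 176.1 kg

The working math holds full precision through every step; rounding to 4 significant digits extends to each intermediate as printed. Every reported result is rounded just once — all derived quantities, which include totals, glass mass, the six compositions, yield, ignition loss, are carried at exact precision, as written in either problem or answer, using the weight values per 2000 kg of glass.
The oxide mass targets at 2000 kg frit:
  BaO: 8.636% × 2000 = 172.7 kg
  B2O3: 0.6719% × 2000 = 13.44 kg
  Na2O: 9.023% × 2000 = 180.5 kg
  SiO2: 62.61% × 2000 = 1252 kg
  ZrO2: 10.87% × 2000 = 217.4 kg
  Al2O3: 8.194% × 2000 = 163.9 kg
Mass-balance tally per oxide on the weights just shown, against the basis in use (oxide sums agree with the targets once rounding is allowed for):
  BaO: 223.1·0.7743 = 172.7 kg (target 172.7 kg)
  B2O3: 27.89·0.4819 = 13.44 kg (target 13.44 kg)
  Na2O: 27.89·0.2145 + 187.5·0.4399 + 821.6·0.1120 = 180.5 kg (target 180.5 kg)
  SiO2: 322.8·0.3255 + 593.4·0.9950 + 821.6·0.6776 = 1252 kg (target 1252 kg)
  ZrO2: 322.8·0.6735 = 217.4 kg (target 217.4 kg)
  Al2O3: 593.4·0.003000 + 821.6·0.1973 = 163.9 kg (target 163.9 kg)
Glass-mass closure: Σ batch − LOI loss = 2000 kg (the Σ of target masses is 2000 kg; versus the stated basis of 2000 kg — gaps are rounding artifacts).
Batch grand total — Σ batch = 2176 kg; LOI removed, Σ of batch·LOI: 176.1 kg; the yield ratio, glass ÷ batch: 91.91%.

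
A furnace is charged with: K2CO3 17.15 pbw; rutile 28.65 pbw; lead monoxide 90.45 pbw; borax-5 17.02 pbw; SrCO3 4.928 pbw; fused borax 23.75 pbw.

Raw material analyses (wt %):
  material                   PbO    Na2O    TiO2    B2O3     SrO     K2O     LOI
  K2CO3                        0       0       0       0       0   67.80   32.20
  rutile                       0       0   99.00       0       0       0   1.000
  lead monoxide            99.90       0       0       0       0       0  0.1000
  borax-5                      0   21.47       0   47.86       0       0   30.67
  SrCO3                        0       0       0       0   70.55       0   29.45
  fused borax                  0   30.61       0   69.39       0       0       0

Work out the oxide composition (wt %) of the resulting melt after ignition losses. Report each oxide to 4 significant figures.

In-progress results are shown (rounded to 4 significant figures) between the steps — all internal work carries full float precision at every stage; every reported number is rounded a single time. Derived quantities are re-derived using the weight values for 169.4 pbw of glass at exact precision (six oxide percentages, the yield, totals, ignition loss, net glass mass), precisely as stated by problem or answer.
Per-oxide mass from batch:
  PbO: 90.45·0.9990 = 90.36 pbw
  Na2O: 17.02·0.2147 + 23.75·0.3061 = 10.92 pbw
  TiO2: 28.65·0.9900 = 28.36 pbw
  B2O3: 17.02·0.4786 + 23.75·0.6939 = 24.63 pbw
  SrO: 4.928·0.7055 = 3.477 pbw
  K2O: 17.15·0.6780 = 11.63 pbw
LOI: 17.15·0.3220 + 28.65·0.01000 + 90.45·0.001000 + 17.02·0.3067 + 4.928·0.2945 = 12.57 pbw
The glass mass, total less LOI, = 181.9 − 12.57 = 169.4 pbw (matching Σ of the oxides)
each oxide over glass, ×100, is wt %

Glass mass = 169.4 pbw (batch 181.9 − LOI 12.57).
Composition: PbO 53.35%, Na2O 6.450%, TiO2 16.75%, B2O3 14.54%, SrO 2.053%, K2O 6.865%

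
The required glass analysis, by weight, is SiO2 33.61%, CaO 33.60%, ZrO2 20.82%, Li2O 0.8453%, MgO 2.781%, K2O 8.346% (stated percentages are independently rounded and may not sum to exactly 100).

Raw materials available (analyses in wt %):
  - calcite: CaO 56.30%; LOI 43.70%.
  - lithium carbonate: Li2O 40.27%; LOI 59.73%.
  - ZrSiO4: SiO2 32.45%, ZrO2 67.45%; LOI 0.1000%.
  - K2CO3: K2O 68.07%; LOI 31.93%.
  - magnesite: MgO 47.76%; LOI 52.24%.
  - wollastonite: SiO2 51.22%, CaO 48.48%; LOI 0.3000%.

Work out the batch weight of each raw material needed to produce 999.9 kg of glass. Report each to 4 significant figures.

Intermediates are printed with 4-significant-figure rounding alongside each step. The working math carries exact precision at each step — exactly one rounding is applied to each reported result — all derived quantities are rebuilt in full float precision (glass mass, the totals, the yield, ignition loss, the six compositions) starting from the weights at 999.9 kg of glass, as quoted within question or answer.
Target oxide masses per 999.9 kg glass:
  SiO2: 33.61% × 999.9 = 336.1 kg
  CaO: 33.60% × 999.9 = 336.0 kg
  ZrO2: 20.82% × 999.9 = 208.2 kg
  Li2O: 0.8453% × 999.9 = 8.452 kg
  MgO: 2.781% × 999.9 = 27.81 kg
  K2O: 8.346% × 999.9 = 83.45 kg
A balance pass over the oxides, using the reported weights, on the stated basis (sum by sum, the targets are met up to rounding of the answer):
  SiO2: 308.6·0.3245 + 460.6·0.5122 = 336.1 kg (target 336.1 kg)
  CaO: 200.1·0.5630 + 460.6·0.4848 = 336.0 kg (target 336.0 kg)
  ZrO2: 308.6·0.6745 = 208.2 kg (target 208.2 kg)
  Li2O: 20.99·0.4027 = 8.453 kg (target 8.452 kg)
  MgO: 58.22·0.4776 = 27.81 kg (target 27.81 kg)
  K2O: 122.6·0.6807 = 83.45 kg (target 83.45 kg)
The glass-mass cross-check: batch total minus LOI = 999.9 kg (summing oxide targets gives 999.9 kg; with the basis standing at 999.9 kg — deltas are rounding alone).
Summing the batch: Σ batch = 1171 kg; the LOI term Σ batch·LOI equals 171.2 kg; yield, glass over the total, = 85.38%.

Batch per 999.9 kg glass:
  calcite: 200.1 kg
  lithium carbonate: 20.99 kg
  ZrSiO4: 308.6 kg
  K2CO3: 122.6 kg
  magnesite: 58.22 kg
  wollastonite: 460.6 kg
Total batch = 1171 kg; LOI loss = 171.2 kg; yield = 85.38%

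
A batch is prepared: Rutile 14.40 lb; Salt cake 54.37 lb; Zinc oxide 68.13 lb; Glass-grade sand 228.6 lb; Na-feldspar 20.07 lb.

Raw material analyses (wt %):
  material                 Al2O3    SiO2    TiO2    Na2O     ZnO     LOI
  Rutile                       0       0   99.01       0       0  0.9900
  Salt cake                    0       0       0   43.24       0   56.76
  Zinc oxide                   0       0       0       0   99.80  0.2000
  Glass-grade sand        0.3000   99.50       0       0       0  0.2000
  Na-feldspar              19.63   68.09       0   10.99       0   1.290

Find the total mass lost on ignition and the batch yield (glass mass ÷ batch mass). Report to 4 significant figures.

LOI loss = 31.86 lb; glass = 353.7 lb; yield = 91.74%

Intermediates are printed with 4-significant-figure rounding in the printout — all arithmetic carries full precision from first step to last. Every reported figure is rounded once only — derived quantities are recomputed in full precision (the five compositions, glass mass, ignition loss, the totals, yield) using the weight values at 353.7 lb of glass precisely as stated by question or answer.
Ignition loss by material:
  Rutile: 14.40 × 0.009900 = 0.1426 lb
  Salt cake: 54.37 × 0.5676 = 30.86 lb
  Zinc oxide: 68.13 × 0.002000 = 0.1363 lb
  Glass-grade sand: 228.6 × 0.002000 = 0.4572 lb
  Na-feldspar: 20.07 × 0.01290 = 0.2589 lb
Total LOI = 31.86 lb
Glass = batch − LOI = 385.6 − 31.86 = 353.7 lb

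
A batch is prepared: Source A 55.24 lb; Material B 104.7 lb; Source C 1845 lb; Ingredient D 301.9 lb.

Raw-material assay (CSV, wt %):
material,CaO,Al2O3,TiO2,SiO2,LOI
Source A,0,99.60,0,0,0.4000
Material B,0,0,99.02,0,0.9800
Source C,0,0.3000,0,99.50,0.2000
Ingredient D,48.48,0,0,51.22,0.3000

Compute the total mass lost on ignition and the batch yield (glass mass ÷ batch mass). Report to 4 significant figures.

Intermediates are shown rounded to four significant figures in the printout; every computation maintains exact precision at every stage — every reported value undergoes a single rounding. The derived quantities are rebuilt from the weighed amounts on 2301 lb of glass at full precision (glass mass, four oxide percentages, LOI, yield, the totals), as quoted within the question or the answer.
Each material's LOI contribution:
  Source A: 55.24 × 0.004000 = 0.2210 lb
  Material B: 104.7 × 0.009800 = 1.026 lb
  Source C: 1845 × 0.002000 = 3.690 lb
  Ingredient D: 301.9 × 0.003000 = 0.9057 lb
Total LOI = 5.843 lb
Glass = batch − LOI = 2307 − 5.843 = 2301 lb

LOI loss = 5.843 lb; glass = 2301 lb; yield = 99.75%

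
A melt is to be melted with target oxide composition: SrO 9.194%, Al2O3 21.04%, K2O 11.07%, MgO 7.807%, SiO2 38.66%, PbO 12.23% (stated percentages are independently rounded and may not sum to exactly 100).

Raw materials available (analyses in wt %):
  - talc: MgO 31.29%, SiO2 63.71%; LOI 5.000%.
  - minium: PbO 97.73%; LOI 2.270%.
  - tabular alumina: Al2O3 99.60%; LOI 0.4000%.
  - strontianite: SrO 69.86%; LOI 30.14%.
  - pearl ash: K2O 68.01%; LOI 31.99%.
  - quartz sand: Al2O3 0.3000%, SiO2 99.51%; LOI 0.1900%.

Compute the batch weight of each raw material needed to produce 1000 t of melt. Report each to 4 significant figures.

In-progress results are displayed (rounded to 4 significant digits) when written out. Exact precision is carried from start to finish. Each reported figure receives exactly one rounding — derived quantities, which include net glass mass, six oxide percentages, LOI, totals, yield, are computed in exact precision, as given in the question or the answer, from the batch weights for 1000 t of glass.
Oxide-by-oxide targets in 1000 t melt:
  SrO: 9.194% × 1000 = 91.94 t
  Al2O3: 21.04% × 1000 = 210.4 t
  K2O: 11.07% × 1000 = 110.7 t
  MgO: 7.807% × 1000 = 78.07 t
  SiO2: 38.66% × 1000 = 386.6 t
  PbO: 12.23% × 1000 = 122.3 t
Sums-versus-targets review on the weights just shown, versus the basis set out (target by target, the sums agree net of answer rounding effects):
  SrO: 131.6·0.6986 = 91.94 t (target 91.94 t)
  Al2O3: 210.6·0.9960 + 228.8·0.003000 = 210.4 t (target 210.4 t)
  K2O: 162.8·0.6801 = 110.7 t (target 110.7 t)
  MgO: 249.5·0.3129 = 78.07 t (target 78.07 t)
  SiO2: 249.5·0.6371 + 228.8·0.9951 = 386.6 t (target 386.6 t)
  PbO: 125.1·0.9773 = 122.3 t (target 122.3 t)
Glass-mass sanity pass: total batch − LOI = 1000 t (oxide target masses add up to 1000 t; versus the stated basis of 1000 t — rounding explains the deltas).
Batch grand total — Σ batch = 1108 t; loss to ignition Σ batch·LOI = 108.3 t; as yield: glass ÷ batch → 90.23%.

Batch per 1000 t melt:
  talc: 249.5 t
  minium: 125.1 t
  tabular alumina: 210.6 t
  strontianite: 131.6 t
  pearl ash: 162.8 t
  quartz sand: 228.8 t
Total batch = 1108 t; LOI loss = 108.3 t; yield = 90.23%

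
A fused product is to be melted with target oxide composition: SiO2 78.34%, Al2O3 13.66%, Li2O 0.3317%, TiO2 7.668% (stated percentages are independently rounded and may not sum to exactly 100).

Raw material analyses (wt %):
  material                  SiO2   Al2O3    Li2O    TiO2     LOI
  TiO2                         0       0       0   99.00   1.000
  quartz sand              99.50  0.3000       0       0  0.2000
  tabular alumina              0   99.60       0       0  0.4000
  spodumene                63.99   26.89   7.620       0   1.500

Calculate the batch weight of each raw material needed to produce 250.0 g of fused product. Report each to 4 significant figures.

Rounding to 4 significant figures extends to each mid-chain value as printed. All internal work maintains full precision end to end. A single rounding finalizes every reported result. All derived quantities (the yield, net glass mass, the totals, LOI, four oxide percentages) are re-derived from the weighed amounts for 250.0 g of glass at full precision as given in the problem or the answer.
Oxide-by-oxide targets in 250.0 g fused product:
  SiO2: 78.34% × 250.0 = 195.8 g
  Al2O3: 13.66% × 250.0 = 34.15 g
  Li2O: 0.3317% × 250.0 = 0.8292 g
  TiO2: 7.668% × 250.0 = 19.17 g
Mass-balance tally per oxide on the weights just shown, versus the basis set out (each sum matches its target mass modulo rounding of the values):
  SiO2: 189.8·0.9950 + 10.88·0.6399 = 195.8 g (target 195.8 g)
  Al2O3: 189.8·0.003000 + 30.78·0.9960 + 10.88·0.2689 = 34.15 g (target 34.15 g)
  Li2O: 10.88·0.07620 = 0.8291 g (target 0.8292 g)
  TiO2: 19.36·0.9900 = 19.17 g (target 19.17 g)
Glass mass check: Σ batch − LOI loss = 250.0 g (summing oxide targets gives 250.0 g; with the basis standing at 250.0 g — a pure rounding effect).
Batch grand total — Σ batch = 250.8 g; the LOI term Σ batch·LOI equals 0.8595 g; as yield: glass ÷ batch → 99.66%.

Batch per 250.0 g fused product:
  TiO2: 19.36 g
  quartz sand: 189.8 g
  tabular alumina: 30.78 g
  spodumene: 10.88 g
Total batch = 250.8 g; LOI loss = 0.8595 g; yield = 99.66%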